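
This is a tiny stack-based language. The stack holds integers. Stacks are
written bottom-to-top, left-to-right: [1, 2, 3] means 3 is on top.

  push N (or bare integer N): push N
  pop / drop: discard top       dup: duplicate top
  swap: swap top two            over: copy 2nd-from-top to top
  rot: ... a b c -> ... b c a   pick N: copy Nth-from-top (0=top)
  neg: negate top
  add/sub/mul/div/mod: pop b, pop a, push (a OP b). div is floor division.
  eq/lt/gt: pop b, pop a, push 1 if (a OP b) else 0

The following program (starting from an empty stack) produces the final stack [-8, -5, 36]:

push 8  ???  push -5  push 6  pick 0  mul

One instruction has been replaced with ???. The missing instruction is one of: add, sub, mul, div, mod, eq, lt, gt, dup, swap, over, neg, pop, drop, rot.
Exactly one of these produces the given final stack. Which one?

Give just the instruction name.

Answer: neg

Derivation:
Stack before ???: [8]
Stack after ???:  [-8]
The instruction that transforms [8] -> [-8] is: neg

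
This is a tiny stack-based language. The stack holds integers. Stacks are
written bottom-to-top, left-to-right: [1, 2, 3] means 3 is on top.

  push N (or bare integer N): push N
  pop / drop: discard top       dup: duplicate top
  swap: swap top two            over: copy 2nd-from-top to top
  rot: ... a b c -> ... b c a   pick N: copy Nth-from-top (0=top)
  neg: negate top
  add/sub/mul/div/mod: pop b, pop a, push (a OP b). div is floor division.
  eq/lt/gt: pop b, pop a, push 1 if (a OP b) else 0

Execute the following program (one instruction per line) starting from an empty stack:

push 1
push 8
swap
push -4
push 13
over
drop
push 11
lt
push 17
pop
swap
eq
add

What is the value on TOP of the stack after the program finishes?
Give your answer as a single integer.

After 'push 1': [1]
After 'push 8': [1, 8]
After 'swap': [8, 1]
After 'push -4': [8, 1, -4]
After 'push 13': [8, 1, -4, 13]
After 'over': [8, 1, -4, 13, -4]
After 'drop': [8, 1, -4, 13]
After 'push 11': [8, 1, -4, 13, 11]
After 'lt': [8, 1, -4, 0]
After 'push 17': [8, 1, -4, 0, 17]
After 'pop': [8, 1, -4, 0]
After 'swap': [8, 1, 0, -4]
After 'eq': [8, 1, 0]
After 'add': [8, 1]

Answer: 1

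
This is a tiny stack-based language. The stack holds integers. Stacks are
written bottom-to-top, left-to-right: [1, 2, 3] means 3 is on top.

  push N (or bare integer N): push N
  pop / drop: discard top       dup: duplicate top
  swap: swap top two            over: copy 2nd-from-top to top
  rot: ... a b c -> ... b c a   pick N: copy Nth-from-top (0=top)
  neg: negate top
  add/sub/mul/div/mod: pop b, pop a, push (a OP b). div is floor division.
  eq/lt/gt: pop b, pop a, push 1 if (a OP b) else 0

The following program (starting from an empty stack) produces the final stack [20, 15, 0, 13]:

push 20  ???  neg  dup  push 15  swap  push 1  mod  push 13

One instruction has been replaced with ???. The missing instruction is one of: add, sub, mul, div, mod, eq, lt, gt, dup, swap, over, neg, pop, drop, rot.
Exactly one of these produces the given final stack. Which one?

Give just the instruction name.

Answer: neg

Derivation:
Stack before ???: [20]
Stack after ???:  [-20]
The instruction that transforms [20] -> [-20] is: neg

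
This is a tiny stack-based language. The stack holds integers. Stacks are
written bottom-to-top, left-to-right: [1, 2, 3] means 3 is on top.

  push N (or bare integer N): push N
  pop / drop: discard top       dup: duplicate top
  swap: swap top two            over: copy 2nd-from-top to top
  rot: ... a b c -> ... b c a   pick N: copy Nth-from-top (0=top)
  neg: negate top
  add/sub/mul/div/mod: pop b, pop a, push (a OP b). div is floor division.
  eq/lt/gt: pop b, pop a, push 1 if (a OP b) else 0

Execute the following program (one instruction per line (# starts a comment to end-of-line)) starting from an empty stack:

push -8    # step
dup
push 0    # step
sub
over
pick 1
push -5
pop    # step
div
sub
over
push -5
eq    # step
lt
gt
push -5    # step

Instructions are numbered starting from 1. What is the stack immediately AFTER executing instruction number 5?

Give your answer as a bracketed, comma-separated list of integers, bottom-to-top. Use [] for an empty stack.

Step 1 ('push -8'): [-8]
Step 2 ('dup'): [-8, -8]
Step 3 ('push 0'): [-8, -8, 0]
Step 4 ('sub'): [-8, -8]
Step 5 ('over'): [-8, -8, -8]

Answer: [-8, -8, -8]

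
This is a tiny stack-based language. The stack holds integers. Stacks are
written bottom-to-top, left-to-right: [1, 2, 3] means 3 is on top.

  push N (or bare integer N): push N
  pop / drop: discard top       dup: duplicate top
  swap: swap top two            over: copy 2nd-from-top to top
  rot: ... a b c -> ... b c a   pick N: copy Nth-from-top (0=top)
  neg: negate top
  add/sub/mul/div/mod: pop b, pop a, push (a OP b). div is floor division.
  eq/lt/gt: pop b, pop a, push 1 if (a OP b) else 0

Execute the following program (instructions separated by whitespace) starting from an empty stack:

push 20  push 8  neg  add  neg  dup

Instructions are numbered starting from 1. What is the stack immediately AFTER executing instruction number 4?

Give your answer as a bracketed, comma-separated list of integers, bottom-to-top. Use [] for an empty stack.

Answer: [12]

Derivation:
Step 1 ('push 20'): [20]
Step 2 ('push 8'): [20, 8]
Step 3 ('neg'): [20, -8]
Step 4 ('add'): [12]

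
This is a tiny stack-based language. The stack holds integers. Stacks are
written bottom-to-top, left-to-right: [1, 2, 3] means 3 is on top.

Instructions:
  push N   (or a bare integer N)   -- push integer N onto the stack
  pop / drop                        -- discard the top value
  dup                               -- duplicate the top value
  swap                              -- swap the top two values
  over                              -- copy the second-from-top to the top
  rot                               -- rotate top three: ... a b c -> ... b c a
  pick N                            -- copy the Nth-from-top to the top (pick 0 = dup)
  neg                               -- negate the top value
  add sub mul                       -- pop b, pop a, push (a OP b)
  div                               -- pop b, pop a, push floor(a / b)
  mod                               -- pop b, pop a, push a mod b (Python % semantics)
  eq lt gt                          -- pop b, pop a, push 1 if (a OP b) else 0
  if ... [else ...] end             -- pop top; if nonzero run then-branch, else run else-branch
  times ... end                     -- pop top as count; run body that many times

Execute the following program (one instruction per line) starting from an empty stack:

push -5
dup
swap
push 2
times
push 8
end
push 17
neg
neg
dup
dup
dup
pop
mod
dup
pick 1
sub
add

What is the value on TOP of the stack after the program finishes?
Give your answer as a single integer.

After 'push -5': [-5]
After 'dup': [-5, -5]
After 'swap': [-5, -5]
After 'push 2': [-5, -5, 2]
After 'times': [-5, -5]
After 'push 8': [-5, -5, 8]
After 'push 8': [-5, -5, 8, 8]
After 'push 17': [-5, -5, 8, 8, 17]
After 'neg': [-5, -5, 8, 8, -17]
After 'neg': [-5, -5, 8, 8, 17]
After 'dup': [-5, -5, 8, 8, 17, 17]
After 'dup': [-5, -5, 8, 8, 17, 17, 17]
After 'dup': [-5, -5, 8, 8, 17, 17, 17, 17]
After 'pop': [-5, -5, 8, 8, 17, 17, 17]
After 'mod': [-5, -5, 8, 8, 17, 0]
After 'dup': [-5, -5, 8, 8, 17, 0, 0]
After 'pick 1': [-5, -5, 8, 8, 17, 0, 0, 0]
After 'sub': [-5, -5, 8, 8, 17, 0, 0]
After 'add': [-5, -5, 8, 8, 17, 0]

Answer: 0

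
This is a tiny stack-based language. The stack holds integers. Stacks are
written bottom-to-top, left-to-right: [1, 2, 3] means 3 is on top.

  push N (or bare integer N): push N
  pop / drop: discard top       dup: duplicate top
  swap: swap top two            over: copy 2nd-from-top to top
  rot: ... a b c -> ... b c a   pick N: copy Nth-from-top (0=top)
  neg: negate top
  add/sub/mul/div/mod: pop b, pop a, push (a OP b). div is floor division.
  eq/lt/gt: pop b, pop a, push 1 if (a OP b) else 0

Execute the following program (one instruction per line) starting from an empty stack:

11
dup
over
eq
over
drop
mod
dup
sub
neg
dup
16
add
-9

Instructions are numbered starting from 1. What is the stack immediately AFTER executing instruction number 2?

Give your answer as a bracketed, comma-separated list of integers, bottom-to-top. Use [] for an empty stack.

Answer: [11, 11]

Derivation:
Step 1 ('11'): [11]
Step 2 ('dup'): [11, 11]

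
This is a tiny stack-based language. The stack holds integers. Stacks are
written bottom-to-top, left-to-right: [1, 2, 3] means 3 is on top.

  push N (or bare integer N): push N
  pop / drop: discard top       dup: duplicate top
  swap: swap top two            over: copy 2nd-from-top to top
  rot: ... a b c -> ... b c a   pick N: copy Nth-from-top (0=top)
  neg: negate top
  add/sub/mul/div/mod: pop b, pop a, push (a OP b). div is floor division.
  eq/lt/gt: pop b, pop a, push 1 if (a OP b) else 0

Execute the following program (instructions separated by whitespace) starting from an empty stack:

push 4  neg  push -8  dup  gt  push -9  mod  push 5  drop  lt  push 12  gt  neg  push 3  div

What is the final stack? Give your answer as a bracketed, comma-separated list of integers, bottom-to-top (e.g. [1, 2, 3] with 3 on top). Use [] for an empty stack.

Answer: [0]

Derivation:
After 'push 4': [4]
After 'neg': [-4]
After 'push -8': [-4, -8]
After 'dup': [-4, -8, -8]
After 'gt': [-4, 0]
After 'push -9': [-4, 0, -9]
After 'mod': [-4, 0]
After 'push 5': [-4, 0, 5]
After 'drop': [-4, 0]
After 'lt': [1]
After 'push 12': [1, 12]
After 'gt': [0]
After 'neg': [0]
After 'push 3': [0, 3]
After 'div': [0]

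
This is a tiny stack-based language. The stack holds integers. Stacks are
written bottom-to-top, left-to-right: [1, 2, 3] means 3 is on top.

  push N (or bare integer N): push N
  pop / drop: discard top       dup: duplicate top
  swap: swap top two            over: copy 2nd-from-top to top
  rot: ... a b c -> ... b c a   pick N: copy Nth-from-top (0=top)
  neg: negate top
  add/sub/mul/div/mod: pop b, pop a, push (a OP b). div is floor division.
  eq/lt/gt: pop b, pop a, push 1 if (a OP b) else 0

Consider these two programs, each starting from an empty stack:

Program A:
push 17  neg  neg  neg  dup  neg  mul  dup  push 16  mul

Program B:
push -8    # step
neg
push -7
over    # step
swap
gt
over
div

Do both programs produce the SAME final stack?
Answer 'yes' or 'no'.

Answer: no

Derivation:
Program A trace:
  After 'push 17': [17]
  After 'neg': [-17]
  After 'neg': [17]
  After 'neg': [-17]
  After 'dup': [-17, -17]
  After 'neg': [-17, 17]
  After 'mul': [-289]
  After 'dup': [-289, -289]
  After 'push 16': [-289, -289, 16]
  After 'mul': [-289, -4624]
Program A final stack: [-289, -4624]

Program B trace:
  After 'push -8': [-8]
  After 'neg': [8]
  After 'push -7': [8, -7]
  After 'over': [8, -7, 8]
  After 'swap': [8, 8, -7]
  After 'gt': [8, 1]
  After 'over': [8, 1, 8]
  After 'div': [8, 0]
Program B final stack: [8, 0]
Same: no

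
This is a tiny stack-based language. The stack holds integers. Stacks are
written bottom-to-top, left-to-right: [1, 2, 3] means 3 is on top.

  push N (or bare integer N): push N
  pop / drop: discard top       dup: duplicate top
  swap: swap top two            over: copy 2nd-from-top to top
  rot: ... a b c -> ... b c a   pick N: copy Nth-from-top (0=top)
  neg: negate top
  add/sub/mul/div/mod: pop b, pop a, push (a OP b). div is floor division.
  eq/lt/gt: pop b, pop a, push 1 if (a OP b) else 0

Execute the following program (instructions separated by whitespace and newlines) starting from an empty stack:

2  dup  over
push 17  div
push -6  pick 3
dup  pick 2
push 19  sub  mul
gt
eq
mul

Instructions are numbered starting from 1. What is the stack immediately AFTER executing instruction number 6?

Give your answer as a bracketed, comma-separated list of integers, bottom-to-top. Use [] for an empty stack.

Step 1 ('2'): [2]
Step 2 ('dup'): [2, 2]
Step 3 ('over'): [2, 2, 2]
Step 4 ('push 17'): [2, 2, 2, 17]
Step 5 ('div'): [2, 2, 0]
Step 6 ('push -6'): [2, 2, 0, -6]

Answer: [2, 2, 0, -6]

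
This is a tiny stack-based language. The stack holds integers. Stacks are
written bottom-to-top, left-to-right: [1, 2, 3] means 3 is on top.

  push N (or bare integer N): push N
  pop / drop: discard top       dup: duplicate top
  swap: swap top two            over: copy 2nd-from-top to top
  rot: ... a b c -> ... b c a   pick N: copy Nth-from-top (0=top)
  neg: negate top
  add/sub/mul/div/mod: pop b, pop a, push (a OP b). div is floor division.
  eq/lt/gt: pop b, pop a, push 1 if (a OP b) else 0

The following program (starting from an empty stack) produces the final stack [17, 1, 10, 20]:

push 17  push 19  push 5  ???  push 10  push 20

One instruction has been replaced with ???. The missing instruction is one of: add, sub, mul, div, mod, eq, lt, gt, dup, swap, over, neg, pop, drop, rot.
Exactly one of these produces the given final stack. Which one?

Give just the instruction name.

Answer: gt

Derivation:
Stack before ???: [17, 19, 5]
Stack after ???:  [17, 1]
The instruction that transforms [17, 19, 5] -> [17, 1] is: gt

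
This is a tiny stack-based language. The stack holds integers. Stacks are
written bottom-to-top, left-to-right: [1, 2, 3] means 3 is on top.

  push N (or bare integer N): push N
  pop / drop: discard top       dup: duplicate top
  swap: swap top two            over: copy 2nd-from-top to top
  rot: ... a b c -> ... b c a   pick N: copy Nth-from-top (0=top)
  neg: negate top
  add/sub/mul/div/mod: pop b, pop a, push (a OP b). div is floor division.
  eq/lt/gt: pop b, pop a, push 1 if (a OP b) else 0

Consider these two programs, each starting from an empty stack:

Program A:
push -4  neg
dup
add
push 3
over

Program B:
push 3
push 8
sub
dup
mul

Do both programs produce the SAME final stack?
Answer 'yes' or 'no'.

Answer: no

Derivation:
Program A trace:
  After 'push -4': [-4]
  After 'neg': [4]
  After 'dup': [4, 4]
  After 'add': [8]
  After 'push 3': [8, 3]
  After 'over': [8, 3, 8]
Program A final stack: [8, 3, 8]

Program B trace:
  After 'push 3': [3]
  After 'push 8': [3, 8]
  After 'sub': [-5]
  After 'dup': [-5, -5]
  After 'mul': [25]
Program B final stack: [25]
Same: no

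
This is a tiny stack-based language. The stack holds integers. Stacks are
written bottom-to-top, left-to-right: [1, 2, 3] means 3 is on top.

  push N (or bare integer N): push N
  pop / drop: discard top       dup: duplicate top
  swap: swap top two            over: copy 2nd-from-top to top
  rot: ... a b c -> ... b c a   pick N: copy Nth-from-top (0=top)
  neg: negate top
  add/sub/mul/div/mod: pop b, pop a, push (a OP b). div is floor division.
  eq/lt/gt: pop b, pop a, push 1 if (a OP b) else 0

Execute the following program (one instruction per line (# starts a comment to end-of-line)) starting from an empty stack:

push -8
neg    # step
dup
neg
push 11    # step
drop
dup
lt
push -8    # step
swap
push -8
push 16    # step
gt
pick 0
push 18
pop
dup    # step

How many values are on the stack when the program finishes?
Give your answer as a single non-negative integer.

Answer: 6

Derivation:
After 'push -8': stack = [-8] (depth 1)
After 'neg': stack = [8] (depth 1)
After 'dup': stack = [8, 8] (depth 2)
After 'neg': stack = [8, -8] (depth 2)
After 'push 11': stack = [8, -8, 11] (depth 3)
After 'drop': stack = [8, -8] (depth 2)
After 'dup': stack = [8, -8, -8] (depth 3)
After 'lt': stack = [8, 0] (depth 2)
After 'push -8': stack = [8, 0, -8] (depth 3)
After 'swap': stack = [8, -8, 0] (depth 3)
After 'push -8': stack = [8, -8, 0, -8] (depth 4)
After 'push 16': stack = [8, -8, 0, -8, 16] (depth 5)
After 'gt': stack = [8, -8, 0, 0] (depth 4)
After 'pick 0': stack = [8, -8, 0, 0, 0] (depth 5)
After 'push 18': stack = [8, -8, 0, 0, 0, 18] (depth 6)
After 'pop': stack = [8, -8, 0, 0, 0] (depth 5)
After 'dup': stack = [8, -8, 0, 0, 0, 0] (depth 6)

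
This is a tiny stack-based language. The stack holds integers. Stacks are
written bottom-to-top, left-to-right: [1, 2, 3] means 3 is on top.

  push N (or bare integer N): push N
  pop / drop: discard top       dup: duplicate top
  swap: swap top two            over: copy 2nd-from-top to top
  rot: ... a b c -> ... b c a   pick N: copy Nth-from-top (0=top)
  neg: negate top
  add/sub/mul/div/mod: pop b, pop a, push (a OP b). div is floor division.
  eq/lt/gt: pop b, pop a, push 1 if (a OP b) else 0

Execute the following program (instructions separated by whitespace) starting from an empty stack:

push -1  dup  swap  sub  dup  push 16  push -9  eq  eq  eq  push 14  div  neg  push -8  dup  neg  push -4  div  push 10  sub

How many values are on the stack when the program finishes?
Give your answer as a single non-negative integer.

Answer: 3

Derivation:
After 'push -1': stack = [-1] (depth 1)
After 'dup': stack = [-1, -1] (depth 2)
After 'swap': stack = [-1, -1] (depth 2)
After 'sub': stack = [0] (depth 1)
After 'dup': stack = [0, 0] (depth 2)
After 'push 16': stack = [0, 0, 16] (depth 3)
After 'push -9': stack = [0, 0, 16, -9] (depth 4)
After 'eq': stack = [0, 0, 0] (depth 3)
After 'eq': stack = [0, 1] (depth 2)
After 'eq': stack = [0] (depth 1)
After 'push 14': stack = [0, 14] (depth 2)
After 'div': stack = [0] (depth 1)
After 'neg': stack = [0] (depth 1)
After 'push -8': stack = [0, -8] (depth 2)
After 'dup': stack = [0, -8, -8] (depth 3)
After 'neg': stack = [0, -8, 8] (depth 3)
After 'push -4': stack = [0, -8, 8, -4] (depth 4)
After 'div': stack = [0, -8, -2] (depth 3)
After 'push 10': stack = [0, -8, -2, 10] (depth 4)
After 'sub': stack = [0, -8, -12] (depth 3)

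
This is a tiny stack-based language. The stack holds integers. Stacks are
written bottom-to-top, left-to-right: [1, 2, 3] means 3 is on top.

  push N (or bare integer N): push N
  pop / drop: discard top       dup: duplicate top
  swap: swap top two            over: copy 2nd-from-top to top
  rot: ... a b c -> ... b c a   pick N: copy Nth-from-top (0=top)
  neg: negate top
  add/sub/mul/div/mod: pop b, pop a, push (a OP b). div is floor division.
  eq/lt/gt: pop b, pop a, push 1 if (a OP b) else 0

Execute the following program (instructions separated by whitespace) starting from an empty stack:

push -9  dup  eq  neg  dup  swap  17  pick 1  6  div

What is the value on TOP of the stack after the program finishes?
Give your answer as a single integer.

After 'push -9': [-9]
After 'dup': [-9, -9]
After 'eq': [1]
After 'neg': [-1]
After 'dup': [-1, -1]
After 'swap': [-1, -1]
After 'push 17': [-1, -1, 17]
After 'pick 1': [-1, -1, 17, -1]
After 'push 6': [-1, -1, 17, -1, 6]
After 'div': [-1, -1, 17, -1]

Answer: -1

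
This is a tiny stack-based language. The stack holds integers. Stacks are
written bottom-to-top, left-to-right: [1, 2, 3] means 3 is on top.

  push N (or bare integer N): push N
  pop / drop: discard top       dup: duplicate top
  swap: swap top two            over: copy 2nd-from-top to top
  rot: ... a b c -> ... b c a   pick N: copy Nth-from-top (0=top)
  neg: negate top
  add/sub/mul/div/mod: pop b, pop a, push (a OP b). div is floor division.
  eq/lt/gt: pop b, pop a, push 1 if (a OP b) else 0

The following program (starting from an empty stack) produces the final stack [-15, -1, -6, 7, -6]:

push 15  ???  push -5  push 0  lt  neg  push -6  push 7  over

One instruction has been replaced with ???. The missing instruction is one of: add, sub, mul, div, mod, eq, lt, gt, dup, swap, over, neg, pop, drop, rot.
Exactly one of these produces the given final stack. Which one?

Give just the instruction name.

Stack before ???: [15]
Stack after ???:  [-15]
The instruction that transforms [15] -> [-15] is: neg

Answer: neg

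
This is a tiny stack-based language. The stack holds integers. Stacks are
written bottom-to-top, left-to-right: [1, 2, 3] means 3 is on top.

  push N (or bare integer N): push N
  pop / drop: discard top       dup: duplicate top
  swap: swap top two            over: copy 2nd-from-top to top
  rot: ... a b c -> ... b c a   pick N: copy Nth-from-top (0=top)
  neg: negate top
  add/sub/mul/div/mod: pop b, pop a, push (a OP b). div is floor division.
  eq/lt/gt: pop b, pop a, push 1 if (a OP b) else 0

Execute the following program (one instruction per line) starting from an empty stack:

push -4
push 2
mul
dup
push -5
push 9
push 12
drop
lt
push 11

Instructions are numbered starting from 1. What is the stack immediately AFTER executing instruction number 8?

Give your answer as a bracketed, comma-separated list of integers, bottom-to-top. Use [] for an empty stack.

Answer: [-8, -8, -5, 9]

Derivation:
Step 1 ('push -4'): [-4]
Step 2 ('push 2'): [-4, 2]
Step 3 ('mul'): [-8]
Step 4 ('dup'): [-8, -8]
Step 5 ('push -5'): [-8, -8, -5]
Step 6 ('push 9'): [-8, -8, -5, 9]
Step 7 ('push 12'): [-8, -8, -5, 9, 12]
Step 8 ('drop'): [-8, -8, -5, 9]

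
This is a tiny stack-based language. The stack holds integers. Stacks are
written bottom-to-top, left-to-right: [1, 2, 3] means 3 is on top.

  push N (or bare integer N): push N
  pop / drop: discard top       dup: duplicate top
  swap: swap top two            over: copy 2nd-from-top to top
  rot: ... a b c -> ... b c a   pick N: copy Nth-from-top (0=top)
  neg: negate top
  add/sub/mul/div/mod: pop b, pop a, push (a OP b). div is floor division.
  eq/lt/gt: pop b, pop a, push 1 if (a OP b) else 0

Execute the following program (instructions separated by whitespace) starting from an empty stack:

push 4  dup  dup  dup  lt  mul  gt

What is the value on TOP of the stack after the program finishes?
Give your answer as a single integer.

Answer: 1

Derivation:
After 'push 4': [4]
After 'dup': [4, 4]
After 'dup': [4, 4, 4]
After 'dup': [4, 4, 4, 4]
After 'lt': [4, 4, 0]
After 'mul': [4, 0]
After 'gt': [1]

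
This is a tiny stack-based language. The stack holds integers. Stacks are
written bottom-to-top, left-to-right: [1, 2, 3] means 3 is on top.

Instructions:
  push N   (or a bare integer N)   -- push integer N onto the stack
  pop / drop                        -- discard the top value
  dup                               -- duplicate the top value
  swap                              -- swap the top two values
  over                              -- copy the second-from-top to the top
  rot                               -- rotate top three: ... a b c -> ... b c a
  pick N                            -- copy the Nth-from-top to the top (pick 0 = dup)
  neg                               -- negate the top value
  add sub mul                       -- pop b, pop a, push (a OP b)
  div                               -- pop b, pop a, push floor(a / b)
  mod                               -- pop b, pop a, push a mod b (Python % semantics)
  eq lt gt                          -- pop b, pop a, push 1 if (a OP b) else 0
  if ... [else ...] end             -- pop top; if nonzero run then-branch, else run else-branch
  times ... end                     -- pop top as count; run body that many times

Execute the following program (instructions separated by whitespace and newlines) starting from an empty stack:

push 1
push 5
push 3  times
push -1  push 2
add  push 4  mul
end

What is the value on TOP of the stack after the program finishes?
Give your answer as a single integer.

After 'push 1': [1]
After 'push 5': [1, 5]
After 'push 3': [1, 5, 3]
After 'times': [1, 5]
After 'push -1': [1, 5, -1]
After 'push 2': [1, 5, -1, 2]
After 'add': [1, 5, 1]
After 'push 4': [1, 5, 1, 4]
After 'mul': [1, 5, 4]
After 'push -1': [1, 5, 4, -1]
After 'push 2': [1, 5, 4, -1, 2]
After 'add': [1, 5, 4, 1]
After 'push 4': [1, 5, 4, 1, 4]
After 'mul': [1, 5, 4, 4]
After 'push -1': [1, 5, 4, 4, -1]
After 'push 2': [1, 5, 4, 4, -1, 2]
After 'add': [1, 5, 4, 4, 1]
After 'push 4': [1, 5, 4, 4, 1, 4]
After 'mul': [1, 5, 4, 4, 4]

Answer: 4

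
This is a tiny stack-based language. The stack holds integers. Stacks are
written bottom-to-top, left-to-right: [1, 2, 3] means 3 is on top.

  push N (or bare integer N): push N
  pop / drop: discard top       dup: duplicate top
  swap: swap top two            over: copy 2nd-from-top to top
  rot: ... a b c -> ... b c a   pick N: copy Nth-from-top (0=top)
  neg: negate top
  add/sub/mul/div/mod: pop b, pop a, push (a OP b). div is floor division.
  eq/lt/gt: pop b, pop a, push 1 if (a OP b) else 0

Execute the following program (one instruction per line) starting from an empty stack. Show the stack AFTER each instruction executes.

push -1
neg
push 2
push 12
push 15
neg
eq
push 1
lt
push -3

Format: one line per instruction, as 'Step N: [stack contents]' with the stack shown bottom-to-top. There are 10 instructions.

Step 1: [-1]
Step 2: [1]
Step 3: [1, 2]
Step 4: [1, 2, 12]
Step 5: [1, 2, 12, 15]
Step 6: [1, 2, 12, -15]
Step 7: [1, 2, 0]
Step 8: [1, 2, 0, 1]
Step 9: [1, 2, 1]
Step 10: [1, 2, 1, -3]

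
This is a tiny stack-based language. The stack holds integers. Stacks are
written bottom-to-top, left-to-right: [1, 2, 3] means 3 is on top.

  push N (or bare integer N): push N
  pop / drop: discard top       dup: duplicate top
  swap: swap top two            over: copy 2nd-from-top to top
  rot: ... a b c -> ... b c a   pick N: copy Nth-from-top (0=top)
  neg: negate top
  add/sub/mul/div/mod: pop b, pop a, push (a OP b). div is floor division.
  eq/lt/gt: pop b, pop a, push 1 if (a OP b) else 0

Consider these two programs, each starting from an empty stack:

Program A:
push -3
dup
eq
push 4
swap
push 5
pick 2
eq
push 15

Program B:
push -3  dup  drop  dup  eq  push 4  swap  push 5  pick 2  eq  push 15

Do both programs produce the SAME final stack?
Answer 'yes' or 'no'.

Program A trace:
  After 'push -3': [-3]
  After 'dup': [-3, -3]
  After 'eq': [1]
  After 'push 4': [1, 4]
  After 'swap': [4, 1]
  After 'push 5': [4, 1, 5]
  After 'pick 2': [4, 1, 5, 4]
  After 'eq': [4, 1, 0]
  After 'push 15': [4, 1, 0, 15]
Program A final stack: [4, 1, 0, 15]

Program B trace:
  After 'push -3': [-3]
  After 'dup': [-3, -3]
  After 'drop': [-3]
  After 'dup': [-3, -3]
  After 'eq': [1]
  After 'push 4': [1, 4]
  After 'swap': [4, 1]
  After 'push 5': [4, 1, 5]
  After 'pick 2': [4, 1, 5, 4]
  After 'eq': [4, 1, 0]
  After 'push 15': [4, 1, 0, 15]
Program B final stack: [4, 1, 0, 15]
Same: yes

Answer: yes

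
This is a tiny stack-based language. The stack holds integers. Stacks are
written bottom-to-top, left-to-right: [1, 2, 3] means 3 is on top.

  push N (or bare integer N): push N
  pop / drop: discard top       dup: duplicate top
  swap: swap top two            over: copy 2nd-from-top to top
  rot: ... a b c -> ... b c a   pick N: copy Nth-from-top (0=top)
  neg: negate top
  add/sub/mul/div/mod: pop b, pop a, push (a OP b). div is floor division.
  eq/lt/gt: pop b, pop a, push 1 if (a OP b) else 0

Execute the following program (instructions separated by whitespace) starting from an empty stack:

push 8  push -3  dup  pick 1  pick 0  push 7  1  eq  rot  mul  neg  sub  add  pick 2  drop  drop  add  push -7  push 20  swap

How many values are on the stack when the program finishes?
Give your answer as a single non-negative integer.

Answer: 3

Derivation:
After 'push 8': stack = [8] (depth 1)
After 'push -3': stack = [8, -3] (depth 2)
After 'dup': stack = [8, -3, -3] (depth 3)
After 'pick 1': stack = [8, -3, -3, -3] (depth 4)
After 'pick 0': stack = [8, -3, -3, -3, -3] (depth 5)
After 'push 7': stack = [8, -3, -3, -3, -3, 7] (depth 6)
After 'push 1': stack = [8, -3, -3, -3, -3, 7, 1] (depth 7)
After 'eq': stack = [8, -3, -3, -3, -3, 0] (depth 6)
After 'rot': stack = [8, -3, -3, -3, 0, -3] (depth 6)
After 'mul': stack = [8, -3, -3, -3, 0] (depth 5)
After 'neg': stack = [8, -3, -3, -3, 0] (depth 5)
After 'sub': stack = [8, -3, -3, -3] (depth 4)
After 'add': stack = [8, -3, -6] (depth 3)
After 'pick 2': stack = [8, -3, -6, 8] (depth 4)
After 'drop': stack = [8, -3, -6] (depth 3)
After 'drop': stack = [8, -3] (depth 2)
After 'add': stack = [5] (depth 1)
After 'push -7': stack = [5, -7] (depth 2)
After 'push 20': stack = [5, -7, 20] (depth 3)
After 'swap': stack = [5, 20, -7] (depth 3)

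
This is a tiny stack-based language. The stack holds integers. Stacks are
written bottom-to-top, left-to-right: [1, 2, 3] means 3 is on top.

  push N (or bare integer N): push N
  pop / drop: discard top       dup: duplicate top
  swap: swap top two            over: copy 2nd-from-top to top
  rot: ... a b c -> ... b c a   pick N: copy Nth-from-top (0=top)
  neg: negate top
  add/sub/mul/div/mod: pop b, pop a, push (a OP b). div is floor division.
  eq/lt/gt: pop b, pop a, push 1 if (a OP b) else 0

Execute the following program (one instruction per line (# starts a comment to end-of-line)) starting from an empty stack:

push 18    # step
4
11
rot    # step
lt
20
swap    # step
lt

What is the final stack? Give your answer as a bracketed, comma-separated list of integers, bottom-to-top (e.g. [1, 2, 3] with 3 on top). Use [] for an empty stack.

Answer: [4, 0]

Derivation:
After 'push 18': [18]
After 'push 4': [18, 4]
After 'push 11': [18, 4, 11]
After 'rot': [4, 11, 18]
After 'lt': [4, 1]
After 'push 20': [4, 1, 20]
After 'swap': [4, 20, 1]
After 'lt': [4, 0]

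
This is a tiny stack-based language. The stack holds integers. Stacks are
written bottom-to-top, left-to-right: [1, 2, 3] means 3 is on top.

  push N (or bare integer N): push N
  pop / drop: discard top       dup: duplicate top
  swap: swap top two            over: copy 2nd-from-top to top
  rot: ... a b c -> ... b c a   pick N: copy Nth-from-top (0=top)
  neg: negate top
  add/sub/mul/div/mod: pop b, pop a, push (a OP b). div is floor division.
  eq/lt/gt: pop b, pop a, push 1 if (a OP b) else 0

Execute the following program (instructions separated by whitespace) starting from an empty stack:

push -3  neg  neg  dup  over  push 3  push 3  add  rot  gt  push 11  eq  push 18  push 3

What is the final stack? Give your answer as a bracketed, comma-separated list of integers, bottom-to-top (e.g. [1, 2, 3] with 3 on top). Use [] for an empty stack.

After 'push -3': [-3]
After 'neg': [3]
After 'neg': [-3]
After 'dup': [-3, -3]
After 'over': [-3, -3, -3]
After 'push 3': [-3, -3, -3, 3]
After 'push 3': [-3, -3, -3, 3, 3]
After 'add': [-3, -3, -3, 6]
After 'rot': [-3, -3, 6, -3]
After 'gt': [-3, -3, 1]
After 'push 11': [-3, -3, 1, 11]
After 'eq': [-3, -3, 0]
After 'push 18': [-3, -3, 0, 18]
After 'push 3': [-3, -3, 0, 18, 3]

Answer: [-3, -3, 0, 18, 3]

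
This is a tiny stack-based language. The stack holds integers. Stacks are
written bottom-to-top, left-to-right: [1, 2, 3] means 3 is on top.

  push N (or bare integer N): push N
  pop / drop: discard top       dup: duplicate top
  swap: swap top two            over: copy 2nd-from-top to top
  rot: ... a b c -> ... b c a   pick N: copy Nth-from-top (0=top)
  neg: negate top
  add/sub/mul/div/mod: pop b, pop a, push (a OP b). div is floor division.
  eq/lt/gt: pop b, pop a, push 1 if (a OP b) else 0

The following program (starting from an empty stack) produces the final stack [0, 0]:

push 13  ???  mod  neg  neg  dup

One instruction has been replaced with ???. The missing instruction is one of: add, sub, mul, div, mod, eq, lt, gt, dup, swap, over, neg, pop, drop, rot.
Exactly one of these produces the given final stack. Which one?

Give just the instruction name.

Stack before ???: [13]
Stack after ???:  [13, 13]
The instruction that transforms [13] -> [13, 13] is: dup

Answer: dup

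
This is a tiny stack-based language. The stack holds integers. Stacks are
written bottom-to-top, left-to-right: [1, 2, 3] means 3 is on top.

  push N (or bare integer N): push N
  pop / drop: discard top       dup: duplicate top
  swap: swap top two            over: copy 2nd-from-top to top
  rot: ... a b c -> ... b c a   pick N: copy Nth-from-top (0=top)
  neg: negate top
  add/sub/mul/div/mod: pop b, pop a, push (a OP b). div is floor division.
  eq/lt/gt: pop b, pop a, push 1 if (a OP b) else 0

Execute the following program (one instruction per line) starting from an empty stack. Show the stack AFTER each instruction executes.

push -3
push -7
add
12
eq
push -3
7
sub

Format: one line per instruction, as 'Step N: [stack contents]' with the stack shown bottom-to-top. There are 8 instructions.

Step 1: [-3]
Step 2: [-3, -7]
Step 3: [-10]
Step 4: [-10, 12]
Step 5: [0]
Step 6: [0, -3]
Step 7: [0, -3, 7]
Step 8: [0, -10]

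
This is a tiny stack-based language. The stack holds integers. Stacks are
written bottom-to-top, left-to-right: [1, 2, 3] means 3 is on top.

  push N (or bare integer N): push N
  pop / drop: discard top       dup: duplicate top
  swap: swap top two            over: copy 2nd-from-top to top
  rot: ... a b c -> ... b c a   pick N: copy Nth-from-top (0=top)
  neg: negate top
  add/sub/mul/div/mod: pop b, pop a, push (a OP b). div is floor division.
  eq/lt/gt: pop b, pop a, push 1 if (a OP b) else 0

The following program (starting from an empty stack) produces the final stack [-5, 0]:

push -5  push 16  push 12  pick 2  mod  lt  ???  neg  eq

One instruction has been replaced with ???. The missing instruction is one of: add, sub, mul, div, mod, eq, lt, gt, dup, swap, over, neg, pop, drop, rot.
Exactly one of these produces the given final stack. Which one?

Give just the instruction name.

Answer: over

Derivation:
Stack before ???: [-5, 0]
Stack after ???:  [-5, 0, -5]
The instruction that transforms [-5, 0] -> [-5, 0, -5] is: over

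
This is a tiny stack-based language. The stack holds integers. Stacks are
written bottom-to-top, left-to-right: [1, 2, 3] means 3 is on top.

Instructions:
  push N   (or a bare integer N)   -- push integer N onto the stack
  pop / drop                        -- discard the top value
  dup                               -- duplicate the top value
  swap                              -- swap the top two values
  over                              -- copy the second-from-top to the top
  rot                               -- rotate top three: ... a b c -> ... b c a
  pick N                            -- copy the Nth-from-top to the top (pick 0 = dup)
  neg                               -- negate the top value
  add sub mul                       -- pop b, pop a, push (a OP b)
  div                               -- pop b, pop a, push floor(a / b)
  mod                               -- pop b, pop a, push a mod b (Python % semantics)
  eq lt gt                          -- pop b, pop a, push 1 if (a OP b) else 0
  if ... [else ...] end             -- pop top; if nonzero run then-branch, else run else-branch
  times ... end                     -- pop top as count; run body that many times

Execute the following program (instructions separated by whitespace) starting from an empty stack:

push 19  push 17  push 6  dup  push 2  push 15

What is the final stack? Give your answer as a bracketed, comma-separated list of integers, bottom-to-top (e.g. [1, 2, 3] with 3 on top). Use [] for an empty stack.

After 'push 19': [19]
After 'push 17': [19, 17]
After 'push 6': [19, 17, 6]
After 'dup': [19, 17, 6, 6]
After 'push 2': [19, 17, 6, 6, 2]
After 'push 15': [19, 17, 6, 6, 2, 15]

Answer: [19, 17, 6, 6, 2, 15]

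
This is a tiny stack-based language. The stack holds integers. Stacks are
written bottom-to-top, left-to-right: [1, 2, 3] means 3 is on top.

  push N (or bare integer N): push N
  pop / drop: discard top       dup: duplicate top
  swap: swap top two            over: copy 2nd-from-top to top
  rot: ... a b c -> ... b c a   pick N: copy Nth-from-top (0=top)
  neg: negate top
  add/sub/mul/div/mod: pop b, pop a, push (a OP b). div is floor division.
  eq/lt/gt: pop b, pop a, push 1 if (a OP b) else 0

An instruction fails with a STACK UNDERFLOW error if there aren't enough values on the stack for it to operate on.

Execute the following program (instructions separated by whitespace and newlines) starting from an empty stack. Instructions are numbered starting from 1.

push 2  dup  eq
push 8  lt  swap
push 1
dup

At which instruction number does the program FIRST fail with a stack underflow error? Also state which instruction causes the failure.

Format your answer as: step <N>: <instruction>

Step 1 ('push 2'): stack = [2], depth = 1
Step 2 ('dup'): stack = [2, 2], depth = 2
Step 3 ('eq'): stack = [1], depth = 1
Step 4 ('push 8'): stack = [1, 8], depth = 2
Step 5 ('lt'): stack = [1], depth = 1
Step 6 ('swap'): needs 2 value(s) but depth is 1 — STACK UNDERFLOW

Answer: step 6: swap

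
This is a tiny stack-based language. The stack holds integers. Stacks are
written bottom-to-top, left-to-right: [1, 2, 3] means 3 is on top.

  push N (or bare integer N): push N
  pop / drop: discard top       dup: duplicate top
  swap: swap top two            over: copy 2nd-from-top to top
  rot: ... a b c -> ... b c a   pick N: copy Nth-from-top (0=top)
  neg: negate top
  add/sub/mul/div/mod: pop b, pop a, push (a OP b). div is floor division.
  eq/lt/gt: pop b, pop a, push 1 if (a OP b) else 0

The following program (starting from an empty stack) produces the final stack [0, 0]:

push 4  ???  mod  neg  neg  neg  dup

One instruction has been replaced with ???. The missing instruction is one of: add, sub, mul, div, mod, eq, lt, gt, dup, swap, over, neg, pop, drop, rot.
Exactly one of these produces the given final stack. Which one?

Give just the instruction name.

Stack before ???: [4]
Stack after ???:  [4, 4]
The instruction that transforms [4] -> [4, 4] is: dup

Answer: dup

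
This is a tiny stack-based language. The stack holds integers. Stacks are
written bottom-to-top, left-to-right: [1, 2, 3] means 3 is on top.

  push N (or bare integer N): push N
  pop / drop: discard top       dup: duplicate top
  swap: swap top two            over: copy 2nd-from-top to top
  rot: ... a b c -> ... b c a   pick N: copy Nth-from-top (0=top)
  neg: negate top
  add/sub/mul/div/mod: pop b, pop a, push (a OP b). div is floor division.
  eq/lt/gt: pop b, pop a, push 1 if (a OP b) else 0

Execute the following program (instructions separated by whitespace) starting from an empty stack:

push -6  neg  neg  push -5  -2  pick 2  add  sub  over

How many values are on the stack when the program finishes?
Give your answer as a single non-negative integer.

Answer: 3

Derivation:
After 'push -6': stack = [-6] (depth 1)
After 'neg': stack = [6] (depth 1)
After 'neg': stack = [-6] (depth 1)
After 'push -5': stack = [-6, -5] (depth 2)
After 'push -2': stack = [-6, -5, -2] (depth 3)
After 'pick 2': stack = [-6, -5, -2, -6] (depth 4)
After 'add': stack = [-6, -5, -8] (depth 3)
After 'sub': stack = [-6, 3] (depth 2)
After 'over': stack = [-6, 3, -6] (depth 3)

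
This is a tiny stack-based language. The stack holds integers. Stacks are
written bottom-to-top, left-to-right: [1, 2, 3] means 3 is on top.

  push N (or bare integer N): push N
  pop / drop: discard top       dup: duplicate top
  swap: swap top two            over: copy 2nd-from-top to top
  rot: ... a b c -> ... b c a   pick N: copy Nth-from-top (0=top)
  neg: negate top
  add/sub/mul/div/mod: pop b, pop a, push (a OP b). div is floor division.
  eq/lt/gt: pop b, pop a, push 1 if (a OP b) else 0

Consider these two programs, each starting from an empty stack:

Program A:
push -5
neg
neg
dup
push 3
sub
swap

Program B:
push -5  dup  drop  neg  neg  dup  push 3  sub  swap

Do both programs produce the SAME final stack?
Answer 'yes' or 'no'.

Answer: yes

Derivation:
Program A trace:
  After 'push -5': [-5]
  After 'neg': [5]
  After 'neg': [-5]
  After 'dup': [-5, -5]
  After 'push 3': [-5, -5, 3]
  After 'sub': [-5, -8]
  After 'swap': [-8, -5]
Program A final stack: [-8, -5]

Program B trace:
  After 'push -5': [-5]
  After 'dup': [-5, -5]
  After 'drop': [-5]
  After 'neg': [5]
  After 'neg': [-5]
  After 'dup': [-5, -5]
  After 'push 3': [-5, -5, 3]
  After 'sub': [-5, -8]
  After 'swap': [-8, -5]
Program B final stack: [-8, -5]
Same: yes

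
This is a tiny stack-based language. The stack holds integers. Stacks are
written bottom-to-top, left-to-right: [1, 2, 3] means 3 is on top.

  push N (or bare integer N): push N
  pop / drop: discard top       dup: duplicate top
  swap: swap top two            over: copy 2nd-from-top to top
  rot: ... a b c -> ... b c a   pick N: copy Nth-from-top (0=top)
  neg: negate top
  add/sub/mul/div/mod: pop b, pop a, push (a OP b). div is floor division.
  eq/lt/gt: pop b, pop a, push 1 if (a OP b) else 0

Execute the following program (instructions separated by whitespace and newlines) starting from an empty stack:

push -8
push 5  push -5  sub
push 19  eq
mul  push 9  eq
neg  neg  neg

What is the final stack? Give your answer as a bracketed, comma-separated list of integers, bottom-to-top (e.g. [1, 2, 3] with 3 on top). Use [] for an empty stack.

After 'push -8': [-8]
After 'push 5': [-8, 5]
After 'push -5': [-8, 5, -5]
After 'sub': [-8, 10]
After 'push 19': [-8, 10, 19]
After 'eq': [-8, 0]
After 'mul': [0]
After 'push 9': [0, 9]
After 'eq': [0]
After 'neg': [0]
After 'neg': [0]
After 'neg': [0]

Answer: [0]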